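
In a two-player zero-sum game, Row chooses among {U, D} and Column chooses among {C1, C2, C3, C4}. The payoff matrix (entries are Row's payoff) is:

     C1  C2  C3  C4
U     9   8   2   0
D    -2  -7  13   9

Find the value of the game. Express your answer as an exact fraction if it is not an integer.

Row minima: U → 0, D → -7; maximin = 0.
Column maxima: C1 → 9, C2 → 8, C3 → 13, C4 → 9; minimax = 8.
0 ≠ 8, so there is no saddle point; optimal play is mixed.
C1 is strictly dominated by C2 (it gives Row strictly more in every row), so Column never plays it.
C3 is strictly dominated by C4 (it gives Row strictly more in every row), so Column never plays it.
On the remaining 2×2 (U, D vs C2, C4):
Let Row play U with probability p. Expected payoff against C2: 8p + (-7)(1−p) = 15p − 7; against C4: 0p + 9(1−p) = −9p + 9.
Setting these equal: 15p − 7 = −9p + 9 ⇒ 24p = 16 ⇒ p = 2/3, and the value is (15)·(2/3) − 7 = 3.
For Column: with q = P(C2), equating U's and D's payoffs gives 8q = −16q + 9 ⇒ q = 3/8.

3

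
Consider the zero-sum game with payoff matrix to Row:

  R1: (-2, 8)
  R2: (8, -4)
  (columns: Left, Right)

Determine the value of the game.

Row minima: R1 → -2, R2 → -4; maximin = -2.
Column maxima: Left → 8, Right → 8; minimax = 8.
-2 ≠ 8, so there is no saddle point; optimal play is mixed.
Let Row play R1 with probability p. Expected payoff against Left: (-2)p + 8(1−p) = −10p + 8; against Right: 8p + (-4)(1−p) = 12p − 4.
Setting these equal: −10p + 8 = 12p − 4 ⇒ −22p = -12 ⇒ p = 6/11, and the value is (-10)·(6/11) + 8 = 28/11.
For Column: with q = P(Left), equating R1's and R2's payoffs gives −10q + 8 = 12q − 4 ⇒ q = 6/11.

28/11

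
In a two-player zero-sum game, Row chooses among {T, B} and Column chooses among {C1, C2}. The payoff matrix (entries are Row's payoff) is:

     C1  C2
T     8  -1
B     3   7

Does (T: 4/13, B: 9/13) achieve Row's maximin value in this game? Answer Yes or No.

Against C1 this mix gives (4/13)·8 + (9/13)·3 = 59/13.
Against C2 this mix gives (4/13)·(-1) + (9/13)·7 = 59/13.
All of Column's active replies (C1, C2) yield 59/13, and no column does worse for Row. The mix makes Column indifferent and guarantees 59/13, so it is optimal.

Yes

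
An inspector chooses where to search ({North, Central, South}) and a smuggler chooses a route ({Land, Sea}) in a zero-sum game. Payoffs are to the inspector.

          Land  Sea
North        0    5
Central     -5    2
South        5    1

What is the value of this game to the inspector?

25/9

Row minima: North → 0, Central → -5, South → 1; maximin = 1.
Column maxima: Land → 5, Sea → 5; minimax = 5.
1 ≠ 5, so there is no saddle point; optimal play is mixed.
Central is strictly dominated by North, so the inspector never plays it.
On the remaining 2×2 (North, South vs Land, Sea):
Let the inspector play North with probability p. Expected payoff against Land: 0p + 5(1−p) = −5p + 5; against Sea: 5p + 1(1−p) = 4p + 1.
Setting these equal: −5p + 5 = 4p + 1 ⇒ −9p = -4 ⇒ p = 4/9, and the value is (-5)·(4/9) + 5 = 25/9.
For the smuggler: with q = P(Land), equating North's and South's payoffs gives −5q + 5 = 4q + 1 ⇒ q = 4/9.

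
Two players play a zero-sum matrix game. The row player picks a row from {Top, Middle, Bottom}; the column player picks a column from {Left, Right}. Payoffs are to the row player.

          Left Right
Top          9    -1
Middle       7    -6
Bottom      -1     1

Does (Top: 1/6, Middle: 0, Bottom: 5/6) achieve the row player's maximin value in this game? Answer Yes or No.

Against Left this mix gives (1/6)·9 + (5/6)·(-1) = 2/3.
Against Right this mix gives (1/6)·(-1) + (5/6)·1 = 2/3.
All of the column player's active replies (Left, Right) yield 2/3, and no column does worse for the row player. The mix makes the column player indifferent and guarantees 2/3, so it is optimal.

Yes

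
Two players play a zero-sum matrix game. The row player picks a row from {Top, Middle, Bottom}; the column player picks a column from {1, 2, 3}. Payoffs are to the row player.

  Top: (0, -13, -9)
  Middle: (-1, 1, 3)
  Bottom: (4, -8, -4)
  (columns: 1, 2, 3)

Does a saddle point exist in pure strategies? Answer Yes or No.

Row minima: Top → -13, Middle → -1, Bottom → -8; maximin = -1.
Column maxima: 1 → 4, 2 → 1, 3 → 3; minimax = 1.
-1 ≠ 1, so no pure-strategy equilibrium exists.

No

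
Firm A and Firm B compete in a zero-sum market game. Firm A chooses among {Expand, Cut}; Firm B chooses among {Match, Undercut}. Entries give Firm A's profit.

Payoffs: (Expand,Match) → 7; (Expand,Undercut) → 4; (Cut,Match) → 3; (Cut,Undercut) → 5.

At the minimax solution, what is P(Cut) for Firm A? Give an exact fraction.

Row minima: Expand → 4, Cut → 3; maximin = 4.
Column maxima: Match → 7, Undercut → 5; minimax = 5.
4 ≠ 5, so there is no saddle point; optimal play is mixed.
Let Firm A play Expand with probability p. Expected payoff against Match: 7p + 3(1−p) = 4p + 3; against Undercut: 4p + 5(1−p) = −p + 5.
Setting these equal: 4p + 3 = −p + 5 ⇒ 5p = 2 ⇒ p = 2/5, and the value is (4)·(2/5) + 3 = 23/5.
For Firm B: with q = P(Match), equating Expand's and Cut's payoffs gives 3q + 4 = −2q + 5 ⇒ q = 1/5.

3/5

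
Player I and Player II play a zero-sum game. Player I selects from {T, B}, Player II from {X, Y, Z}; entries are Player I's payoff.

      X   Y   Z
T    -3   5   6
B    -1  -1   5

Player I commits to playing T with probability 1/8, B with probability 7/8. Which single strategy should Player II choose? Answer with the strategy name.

X

If Player II plays X, Player I's expected payoff is (1/8)·(-3) + (7/8)·(-1) = -5/4.
If Player II plays Y, Player I's expected payoff is (1/8)·5 + (7/8)·(-1) = -1/4.
If Player II plays Z, Player I's expected payoff is (1/8)·6 + (7/8)·5 = 41/8.
Player II minimizes Player I's payoff; the smallest is -5/4, so the best response is X.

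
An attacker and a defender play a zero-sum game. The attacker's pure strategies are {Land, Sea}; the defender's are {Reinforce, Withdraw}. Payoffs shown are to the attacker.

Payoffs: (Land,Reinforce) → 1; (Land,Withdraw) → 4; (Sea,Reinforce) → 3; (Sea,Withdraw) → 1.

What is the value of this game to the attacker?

11/5

Row minima: Land → 1, Sea → 1; maximin = 1.
Column maxima: Reinforce → 3, Withdraw → 4; minimax = 3.
1 ≠ 3, so there is no saddle point; optimal play is mixed.
Let the attacker play Land with probability p. Expected payoff against Reinforce: 1p + 3(1−p) = −2p + 3; against Withdraw: 4p + 1(1−p) = 3p + 1.
Setting these equal: −2p + 3 = 3p + 1 ⇒ −5p = -2 ⇒ p = 2/5, and the value is (-2)·(2/5) + 3 = 11/5.
For the defender: with q = P(Reinforce), equating Land's and Sea's payoffs gives −3q + 4 = 2q + 1 ⇒ q = 3/5.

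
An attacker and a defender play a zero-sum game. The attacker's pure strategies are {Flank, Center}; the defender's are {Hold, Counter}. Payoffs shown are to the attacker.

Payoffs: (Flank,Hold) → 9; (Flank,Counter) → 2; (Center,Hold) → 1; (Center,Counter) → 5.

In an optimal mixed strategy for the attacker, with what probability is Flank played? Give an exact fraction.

Row minima: Flank → 2, Center → 1; maximin = 2.
Column maxima: Hold → 9, Counter → 5; minimax = 5.
2 ≠ 5, so there is no saddle point; optimal play is mixed.
Let the attacker play Flank with probability p. Expected payoff against Hold: 9p + 1(1−p) = 8p + 1; against Counter: 2p + 5(1−p) = −3p + 5.
Setting these equal: 8p + 1 = −3p + 5 ⇒ 11p = 4 ⇒ p = 4/11, and the value is (8)·(4/11) + 1 = 43/11.
For the defender: with q = P(Hold), equating Flank's and Center's payoffs gives 7q + 2 = −4q + 5 ⇒ q = 3/11.

4/11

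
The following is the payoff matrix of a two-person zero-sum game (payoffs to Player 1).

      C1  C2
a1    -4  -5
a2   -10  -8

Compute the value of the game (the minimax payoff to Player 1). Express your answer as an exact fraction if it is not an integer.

-5

Row minima: a1 → -5, a2 → -10; maximin = -5.
Column maxima: C1 → -4, C2 → -5; minimax = -5.
Since maximin = minimax = -5, there is a saddle point and the value is -5.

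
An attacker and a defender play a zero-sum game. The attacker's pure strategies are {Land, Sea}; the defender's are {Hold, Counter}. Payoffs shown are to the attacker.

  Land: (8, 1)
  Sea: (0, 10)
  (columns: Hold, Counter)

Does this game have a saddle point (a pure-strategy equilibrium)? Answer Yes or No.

No

Row minima: Land → 1, Sea → 0; maximin = 1.
Column maxima: Hold → 8, Counter → 10; minimax = 8.
1 ≠ 8, so no pure-strategy equilibrium exists.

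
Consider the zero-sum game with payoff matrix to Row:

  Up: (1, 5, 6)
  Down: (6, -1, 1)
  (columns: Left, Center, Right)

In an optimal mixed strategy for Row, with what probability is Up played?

Row minima: Up → 1, Down → -1; maximin = 1.
Column maxima: Left → 6, Center → 5, Right → 6; minimax = 5.
1 ≠ 5, so there is no saddle point; optimal play is mixed.
Right is strictly dominated by Center (it gives Row strictly more in every row), so Column never plays it.
On the remaining 2×2 (Up, Down vs Left, Center):
Let Row play Up with probability p. Expected payoff against Left: 1p + 6(1−p) = −5p + 6; against Center: 5p + (-1)(1−p) = 6p − 1.
Setting these equal: −5p + 6 = 6p − 1 ⇒ −11p = -7 ⇒ p = 7/11, and the value is (-5)·(7/11) + 6 = 31/11.
For Column: with q = P(Left), equating Up's and Down's payoffs gives −4q + 5 = 7q − 1 ⇒ q = 6/11.

7/11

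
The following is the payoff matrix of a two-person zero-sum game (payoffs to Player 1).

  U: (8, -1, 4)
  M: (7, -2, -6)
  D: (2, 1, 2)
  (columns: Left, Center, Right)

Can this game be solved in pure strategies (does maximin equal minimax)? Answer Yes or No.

Yes

Row minima: U → -1, M → -6, D → 1; maximin = 1.
Column maxima: Left → 8, Center → 1, Right → 4; minimax = 1.
maximin = minimax = 1, so a saddle point exists.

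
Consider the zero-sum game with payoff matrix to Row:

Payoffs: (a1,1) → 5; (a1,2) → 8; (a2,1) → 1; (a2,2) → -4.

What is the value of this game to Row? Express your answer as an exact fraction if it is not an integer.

5

Row minima: a1 → 5, a2 → -4; maximin = 5.
Column maxima: 1 → 5, 2 → 8; minimax = 5.
Since maximin = minimax = 5, there is a saddle point and the value is 5.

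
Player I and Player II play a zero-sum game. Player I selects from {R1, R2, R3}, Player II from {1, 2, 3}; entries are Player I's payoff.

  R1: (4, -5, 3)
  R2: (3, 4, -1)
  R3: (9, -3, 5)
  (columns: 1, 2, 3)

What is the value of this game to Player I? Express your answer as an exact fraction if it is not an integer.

Row minima: R1 → -5, R2 → -1, R3 → -3; maximin = -1.
Column maxima: 1 → 9, 2 → 4, 3 → 5; minimax = 4.
-1 ≠ 4, so there is no saddle point; optimal play is mixed.
R1 is strictly dominated by R3, so Player I never plays it.
1 is strictly dominated by 3 (it gives Player I strictly more in every row), so Player II never plays it.
On the remaining 2×2 (R2, R3 vs 2, 3):
Let Player I play R2 with probability p. Expected payoff against 2: 4p + (-3)(1−p) = 7p − 3; against 3: (-1)p + 5(1−p) = −6p + 5.
Setting these equal: 7p − 3 = −6p + 5 ⇒ 13p = 8 ⇒ p = 8/13, and the value is (7)·(8/13) − 3 = 17/13.
For Player II: with q = P(2), equating R2's and R3's payoffs gives 5q − 1 = −8q + 5 ⇒ q = 6/13.

17/13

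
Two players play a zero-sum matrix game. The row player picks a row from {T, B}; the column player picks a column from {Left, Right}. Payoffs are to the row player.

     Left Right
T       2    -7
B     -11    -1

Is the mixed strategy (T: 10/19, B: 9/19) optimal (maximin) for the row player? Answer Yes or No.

Against Left this mix gives (10/19)·2 + (9/19)·(-11) = -79/19.
Against Right this mix gives (10/19)·(-7) + (9/19)·(-1) = -79/19.
All of the column player's active replies (Left, Right) yield -79/19, and no column does worse for the row player. The mix makes the column player indifferent and guarantees -79/19, so it is optimal.

Yes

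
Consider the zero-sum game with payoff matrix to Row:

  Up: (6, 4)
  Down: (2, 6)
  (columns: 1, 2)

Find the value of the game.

Row minima: Up → 4, Down → 2; maximin = 4.
Column maxima: 1 → 6, 2 → 6; minimax = 6.
4 ≠ 6, so there is no saddle point; optimal play is mixed.
Let Row play Up with probability p. Expected payoff against 1: 6p + 2(1−p) = 4p + 2; against 2: 4p + 6(1−p) = −2p + 6.
Setting these equal: 4p + 2 = −2p + 6 ⇒ 6p = 4 ⇒ p = 2/3, and the value is (4)·(2/3) + 2 = 14/3.
For Column: with q = P(1), equating Up's and Down's payoffs gives 2q + 4 = −4q + 6 ⇒ q = 1/3.

14/3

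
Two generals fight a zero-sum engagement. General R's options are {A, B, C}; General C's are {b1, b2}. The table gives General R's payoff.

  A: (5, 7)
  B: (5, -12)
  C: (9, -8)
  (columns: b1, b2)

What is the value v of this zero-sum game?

Row minima: A → 5, B → -12, C → -8; maximin = 5.
Column maxima: b1 → 9, b2 → 7; minimax = 7.
5 ≠ 7, so there is no saddle point; optimal play is mixed.
B is strictly dominated by C, so General R never plays it.
On the remaining 2×2 (A, C vs b1, b2):
Let General R play A with probability p. Expected payoff against b1: 5p + 9(1−p) = −4p + 9; against b2: 7p + (-8)(1−p) = 15p − 8.
Setting these equal: −4p + 9 = 15p − 8 ⇒ −19p = -17 ⇒ p = 17/19, and the value is (-4)·(17/19) + 9 = 103/19.
For General C: with q = P(b1), equating A's and C's payoffs gives −2q + 7 = 17q − 8 ⇒ q = 15/19.

103/19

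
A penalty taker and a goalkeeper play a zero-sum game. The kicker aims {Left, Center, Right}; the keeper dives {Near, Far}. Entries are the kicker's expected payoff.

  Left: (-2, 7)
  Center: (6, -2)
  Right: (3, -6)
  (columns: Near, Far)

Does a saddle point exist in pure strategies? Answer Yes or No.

Row minima: Left → -2, Center → -2, Right → -6; maximin = -2.
Column maxima: Near → 6, Far → 7; minimax = 6.
-2 ≠ 6, so no pure-strategy equilibrium exists.

No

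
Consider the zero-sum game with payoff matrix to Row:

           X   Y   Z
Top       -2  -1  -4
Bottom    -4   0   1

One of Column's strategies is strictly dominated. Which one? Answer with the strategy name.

X holds Row's payoff strictly below Y in every row: -2 < -1, -4 < 0.
So Y is strictly dominated for Column.

Y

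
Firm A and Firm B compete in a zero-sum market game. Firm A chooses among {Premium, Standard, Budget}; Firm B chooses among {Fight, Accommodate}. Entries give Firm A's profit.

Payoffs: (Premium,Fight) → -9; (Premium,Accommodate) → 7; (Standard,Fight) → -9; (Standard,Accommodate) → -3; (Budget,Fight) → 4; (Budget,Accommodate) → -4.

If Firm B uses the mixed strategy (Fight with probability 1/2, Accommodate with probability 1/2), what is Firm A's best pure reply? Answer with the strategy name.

Budget

Expected payoff of Premium: (1/2)·(-9) + (1/2)·7 = -1.
Expected payoff of Standard: (1/2)·(-9) + (1/2)·(-3) = -6.
Expected payoff of Budget: (1/2)·4 + (1/2)·(-4) = 0.
The largest is 0, so Firm A's best response is Budget.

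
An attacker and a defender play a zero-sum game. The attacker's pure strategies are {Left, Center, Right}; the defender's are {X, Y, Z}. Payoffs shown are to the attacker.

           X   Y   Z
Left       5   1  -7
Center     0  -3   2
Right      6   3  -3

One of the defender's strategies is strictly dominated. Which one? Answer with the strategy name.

X

Y holds the attacker's payoff strictly below X in every row: 1 < 5, -3 < 0, 3 < 6.
So X is strictly dominated for the defender.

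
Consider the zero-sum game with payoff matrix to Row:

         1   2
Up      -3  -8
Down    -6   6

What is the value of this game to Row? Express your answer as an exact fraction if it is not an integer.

Row minima: Up → -8, Down → -6; maximin = -6.
Column maxima: 1 → -3, 2 → 6; minimax = -3.
-6 ≠ -3, so there is no saddle point; optimal play is mixed.
Let Row play Up with probability p. Expected payoff against 1: (-3)p + (-6)(1−p) = 3p − 6; against 2: (-8)p + 6(1−p) = −14p + 6.
Setting these equal: 3p − 6 = −14p + 6 ⇒ 17p = 12 ⇒ p = 12/17, and the value is (3)·(12/17) − 6 = -66/17.
For Column: with q = P(1), equating Up's and Down's payoffs gives 5q − 8 = −12q + 6 ⇒ q = 14/17.

-66/17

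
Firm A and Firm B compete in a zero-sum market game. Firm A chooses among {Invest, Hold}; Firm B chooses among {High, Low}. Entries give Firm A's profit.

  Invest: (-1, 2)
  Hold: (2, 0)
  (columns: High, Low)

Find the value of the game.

4/5

Row minima: Invest → -1, Hold → 0; maximin = 0.
Column maxima: High → 2, Low → 2; minimax = 2.
0 ≠ 2, so there is no saddle point; optimal play is mixed.
Let Firm A play Invest with probability p. Expected payoff against High: (-1)p + 2(1−p) = −3p + 2; against Low: 2p + 0(1−p) = 2p.
Setting these equal: −3p + 2 = 2p ⇒ −5p = -2 ⇒ p = 2/5, and the value is (-3)·(2/5) + 2 = 4/5.
For Firm B: with q = P(High), equating Invest's and Hold's payoffs gives −3q + 2 = 2q ⇒ q = 2/5.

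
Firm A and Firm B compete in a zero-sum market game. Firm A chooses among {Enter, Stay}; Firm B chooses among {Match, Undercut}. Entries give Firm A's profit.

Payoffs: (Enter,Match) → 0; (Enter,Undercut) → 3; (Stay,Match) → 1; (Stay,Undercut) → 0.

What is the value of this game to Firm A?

Row minima: Enter → 0, Stay → 0; maximin = 0.
Column maxima: Match → 1, Undercut → 3; minimax = 1.
0 ≠ 1, so there is no saddle point; optimal play is mixed.
Let Firm A play Enter with probability p. Expected payoff against Match: 0p + 1(1−p) = −p + 1; against Undercut: 3p + 0(1−p) = 3p.
Setting these equal: −p + 1 = 3p ⇒ −4p = -1 ⇒ p = 1/4, and the value is (-1)·(1/4) + 1 = 3/4.
For Firm B: with q = P(Match), equating Enter's and Stay's payoffs gives −3q + 3 = q ⇒ q = 3/4.

3/4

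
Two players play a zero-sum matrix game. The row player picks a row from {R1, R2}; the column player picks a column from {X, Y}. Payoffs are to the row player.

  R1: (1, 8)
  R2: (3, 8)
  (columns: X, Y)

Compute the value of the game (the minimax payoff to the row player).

Row minima: R1 → 1, R2 → 3; maximin = 3.
Column maxima: X → 3, Y → 8; minimax = 3.
Since maximin = minimax = 3, there is a saddle point and the value is 3.

3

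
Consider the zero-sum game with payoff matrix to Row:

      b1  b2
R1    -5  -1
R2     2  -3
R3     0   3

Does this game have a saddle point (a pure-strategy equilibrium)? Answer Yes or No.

No

Row minima: R1 → -5, R2 → -3, R3 → 0; maximin = 0.
Column maxima: b1 → 2, b2 → 3; minimax = 2.
0 ≠ 2, so no pure-strategy equilibrium exists.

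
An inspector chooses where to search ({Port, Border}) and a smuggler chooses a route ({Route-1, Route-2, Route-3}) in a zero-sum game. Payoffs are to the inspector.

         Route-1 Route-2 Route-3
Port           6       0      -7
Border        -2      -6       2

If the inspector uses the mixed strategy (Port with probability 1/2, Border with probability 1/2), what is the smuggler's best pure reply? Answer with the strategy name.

Route-2

If the smuggler plays Route-1, the inspector's expected payoff is (1/2)·6 + (1/2)·(-2) = 2.
If the smuggler plays Route-2, the inspector's expected payoff is (1/2)·0 + (1/2)·(-6) = -3.
If the smuggler plays Route-3, the inspector's expected payoff is (1/2)·(-7) + (1/2)·2 = -5/2.
The smuggler minimizes the inspector's payoff; the smallest is -3, so the best response is Route-2.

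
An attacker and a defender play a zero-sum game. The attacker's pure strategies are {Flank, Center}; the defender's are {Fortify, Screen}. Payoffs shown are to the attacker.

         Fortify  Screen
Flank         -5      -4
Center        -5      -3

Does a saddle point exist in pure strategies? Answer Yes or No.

Row minima: Flank → -5, Center → -5; maximin = -5.
Column maxima: Fortify → -5, Screen → -3; minimax = -5.
maximin = minimax = -5, so a saddle point exists.

Yes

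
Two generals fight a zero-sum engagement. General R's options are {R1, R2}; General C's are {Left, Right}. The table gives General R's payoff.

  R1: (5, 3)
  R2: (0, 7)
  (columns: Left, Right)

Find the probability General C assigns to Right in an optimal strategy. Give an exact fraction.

Row minima: R1 → 3, R2 → 0; maximin = 3.
Column maxima: Left → 5, Right → 7; minimax = 5.
3 ≠ 5, so there is no saddle point; optimal play is mixed.
Let General R play R1 with probability p. Expected payoff against Left: 5p + 0(1−p) = 5p; against Right: 3p + 7(1−p) = −4p + 7.
Setting these equal: 5p = −4p + 7 ⇒ 9p = 7 ⇒ p = 7/9, and the value is (5)·(7/9) = 35/9.
For General C: with q = P(Left), equating R1's and R2's payoffs gives 2q + 3 = −7q + 7 ⇒ q = 4/9.

5/9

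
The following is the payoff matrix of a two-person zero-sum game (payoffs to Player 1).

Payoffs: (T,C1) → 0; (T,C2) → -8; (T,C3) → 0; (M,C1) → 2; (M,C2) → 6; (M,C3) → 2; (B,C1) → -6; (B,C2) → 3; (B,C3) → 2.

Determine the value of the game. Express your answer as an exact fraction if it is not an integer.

Row minima: T → -8, M → 2, B → -6; maximin = 2.
Column maxima: C1 → 2, C2 → 6, C3 → 2; minimax = 2.
Since maximin = minimax = 2, there is a saddle point and the value is 2.

2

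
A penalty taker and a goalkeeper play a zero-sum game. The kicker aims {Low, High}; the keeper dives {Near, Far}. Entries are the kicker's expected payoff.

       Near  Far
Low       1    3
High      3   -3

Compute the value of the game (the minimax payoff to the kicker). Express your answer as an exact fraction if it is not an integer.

Row minima: Low → 1, High → -3; maximin = 1.
Column maxima: Near → 3, Far → 3; minimax = 3.
1 ≠ 3, so there is no saddle point; optimal play is mixed.
Let the kicker play Low with probability p. Expected payoff against Near: 1p + 3(1−p) = −2p + 3; against Far: 3p + (-3)(1−p) = 6p − 3.
Setting these equal: −2p + 3 = 6p − 3 ⇒ −8p = -6 ⇒ p = 3/4, and the value is (-2)·(3/4) + 3 = 3/2.
For the keeper: with q = P(Near), equating Low's and High's payoffs gives −2q + 3 = 6q − 3 ⇒ q = 3/4.

3/2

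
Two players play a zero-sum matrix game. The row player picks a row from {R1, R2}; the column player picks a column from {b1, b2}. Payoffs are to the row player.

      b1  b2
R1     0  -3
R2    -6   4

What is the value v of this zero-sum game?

-18/13

Row minima: R1 → -3, R2 → -6; maximin = -3.
Column maxima: b1 → 0, b2 → 4; minimax = 0.
-3 ≠ 0, so there is no saddle point; optimal play is mixed.
Let the row player play R1 with probability p. Expected payoff against b1: 0p + (-6)(1−p) = 6p − 6; against b2: (-3)p + 4(1−p) = −7p + 4.
Setting these equal: 6p − 6 = −7p + 4 ⇒ 13p = 10 ⇒ p = 10/13, and the value is (6)·(10/13) − 6 = -18/13.
For the column player: with q = P(b1), equating R1's and R2's payoffs gives 3q − 3 = −10q + 4 ⇒ q = 7/13.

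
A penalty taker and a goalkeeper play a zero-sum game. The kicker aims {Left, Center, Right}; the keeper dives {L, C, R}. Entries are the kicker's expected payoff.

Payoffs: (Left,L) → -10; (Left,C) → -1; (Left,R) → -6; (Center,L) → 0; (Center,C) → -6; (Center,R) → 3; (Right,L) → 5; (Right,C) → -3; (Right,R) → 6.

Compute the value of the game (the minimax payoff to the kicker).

-35/17

Row minima: Left → -10, Center → -6, Right → -3; maximin = -3.
Column maxima: L → 5, C → -1, R → 6; minimax = -1.
-3 ≠ -1, so there is no saddle point; optimal play is mixed.
Center is strictly dominated by Right, so the kicker never plays it.
R is strictly dominated by L (it gives the kicker strictly more in every row), so the keeper never plays it.
On the remaining 2×2 (Left, Right vs L, C):
Let the kicker play Left with probability p. Expected payoff against L: (-10)p + 5(1−p) = −15p + 5; against C: (-1)p + (-3)(1−p) = 2p − 3.
Setting these equal: −15p + 5 = 2p − 3 ⇒ −17p = -8 ⇒ p = 8/17, and the value is (-15)·(8/17) + 5 = -35/17.
For the keeper: with q = P(L), equating Left's and Right's payoffs gives −9q − 1 = 8q − 3 ⇒ q = 2/17.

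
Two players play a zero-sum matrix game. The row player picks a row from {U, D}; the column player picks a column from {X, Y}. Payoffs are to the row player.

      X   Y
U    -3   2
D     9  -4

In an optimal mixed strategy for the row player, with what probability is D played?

5/18

Row minima: U → -3, D → -4; maximin = -3.
Column maxima: X → 9, Y → 2; minimax = 2.
-3 ≠ 2, so there is no saddle point; optimal play is mixed.
Let the row player play U with probability p. Expected payoff against X: (-3)p + 9(1−p) = −12p + 9; against Y: 2p + (-4)(1−p) = 6p − 4.
Setting these equal: −12p + 9 = 6p − 4 ⇒ −18p = -13 ⇒ p = 13/18, and the value is (-12)·(13/18) + 9 = 1/3.
For the column player: with q = P(X), equating U's and D's payoffs gives −5q + 2 = 13q − 4 ⇒ q = 1/3.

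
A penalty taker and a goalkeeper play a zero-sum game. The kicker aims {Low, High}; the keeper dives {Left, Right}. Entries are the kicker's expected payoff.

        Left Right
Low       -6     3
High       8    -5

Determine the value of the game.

Row minima: Low → -6, High → -5; maximin = -5.
Column maxima: Left → 8, Right → 3; minimax = 3.
-5 ≠ 3, so there is no saddle point; optimal play is mixed.
Let the kicker play Low with probability p. Expected payoff against Left: (-6)p + 8(1−p) = −14p + 8; against Right: 3p + (-5)(1−p) = 8p − 5.
Setting these equal: −14p + 8 = 8p − 5 ⇒ −22p = -13 ⇒ p = 13/22, and the value is (-14)·(13/22) + 8 = -3/11.
For the keeper: with q = P(Left), equating Low's and High's payoffs gives −9q + 3 = 13q − 5 ⇒ q = 4/11.

-3/11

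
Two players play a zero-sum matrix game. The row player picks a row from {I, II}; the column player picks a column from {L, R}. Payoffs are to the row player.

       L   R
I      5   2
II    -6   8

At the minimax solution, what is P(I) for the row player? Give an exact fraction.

14/17

Row minima: I → 2, II → -6; maximin = 2.
Column maxima: L → 5, R → 8; minimax = 5.
2 ≠ 5, so there is no saddle point; optimal play is mixed.
Let the row player play I with probability p. Expected payoff against L: 5p + (-6)(1−p) = 11p − 6; against R: 2p + 8(1−p) = −6p + 8.
Setting these equal: 11p − 6 = −6p + 8 ⇒ 17p = 14 ⇒ p = 14/17, and the value is (11)·(14/17) − 6 = 52/17.
For the column player: with q = P(L), equating I's and II's payoffs gives 3q + 2 = −14q + 8 ⇒ q = 6/17.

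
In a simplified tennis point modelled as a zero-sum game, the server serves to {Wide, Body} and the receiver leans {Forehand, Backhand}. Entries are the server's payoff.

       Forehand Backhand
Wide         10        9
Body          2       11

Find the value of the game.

Row minima: Wide → 9, Body → 2; maximin = 9.
Column maxima: Forehand → 10, Backhand → 11; minimax = 10.
9 ≠ 10, so there is no saddle point; optimal play is mixed.
Let the server play Wide with probability p. Expected payoff against Forehand: 10p + 2(1−p) = 8p + 2; against Backhand: 9p + 11(1−p) = −2p + 11.
Setting these equal: 8p + 2 = −2p + 11 ⇒ 10p = 9 ⇒ p = 9/10, and the value is (8)·(9/10) + 2 = 46/5.
For the receiver: with q = P(Forehand), equating Wide's and Body's payoffs gives q + 9 = −9q + 11 ⇒ q = 1/5.

46/5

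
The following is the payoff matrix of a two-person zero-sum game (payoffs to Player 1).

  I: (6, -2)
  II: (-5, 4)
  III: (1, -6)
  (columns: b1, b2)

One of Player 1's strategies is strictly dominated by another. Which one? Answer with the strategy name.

I gives a strictly higher payoff than III against every column: 6 > 1, -2 > -6.
So III is strictly dominated and Player 1 never plays it.

III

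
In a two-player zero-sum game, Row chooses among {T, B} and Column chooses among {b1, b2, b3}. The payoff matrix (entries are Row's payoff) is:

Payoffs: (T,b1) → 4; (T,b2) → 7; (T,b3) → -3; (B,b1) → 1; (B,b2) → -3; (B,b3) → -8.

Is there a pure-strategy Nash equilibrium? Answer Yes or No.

Yes

Row minima: T → -3, B → -8; maximin = -3.
Column maxima: b1 → 4, b2 → 7, b3 → -3; minimax = -3.
maximin = minimax = -3, so a saddle point exists.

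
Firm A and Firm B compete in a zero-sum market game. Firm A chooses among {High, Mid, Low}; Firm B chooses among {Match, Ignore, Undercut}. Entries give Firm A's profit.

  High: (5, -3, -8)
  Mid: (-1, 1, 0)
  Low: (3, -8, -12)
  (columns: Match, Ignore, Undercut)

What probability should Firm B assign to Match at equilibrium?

Row minima: High → -8, Mid → -1, Low → -12; maximin = -1.
Column maxima: Match → 5, Ignore → 1, Undercut → 0; minimax = 0.
-1 ≠ 0, so there is no saddle point; optimal play is mixed.
Low is strictly dominated by High, so Firm A never plays it.
Ignore is strictly dominated by Undercut (it gives Firm A strictly more in every row), so Firm B never plays it.
On the remaining 2×2 (High, Mid vs Match, Undercut):
Let Firm A play High with probability p. Expected payoff against Match: 5p + (-1)(1−p) = 6p − 1; against Undercut: (-8)p + 0(1−p) = −8p.
Setting these equal: 6p − 1 = −8p ⇒ 14p = 1 ⇒ p = 1/14, and the value is (6)·(1/14) − 1 = -4/7.
For Firm B: with q = P(Match), equating High's and Mid's payoffs gives 13q − 8 = −q ⇒ q = 4/7.

4/7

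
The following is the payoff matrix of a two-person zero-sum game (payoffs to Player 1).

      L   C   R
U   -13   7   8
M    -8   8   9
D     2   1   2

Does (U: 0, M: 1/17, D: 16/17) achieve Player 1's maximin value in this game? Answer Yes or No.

Against L this mix gives (1/17)·(-8) + (16/17)·2 = 24/17.
Against C this mix gives (1/17)·8 + (16/17)·1 = 24/17.
Against R this mix gives (1/17)·9 + (16/17)·2 = 41/17.
All of Player 2's active replies (L, C) yield 24/17, and no column does worse for Player 1. The mix makes Player 2 indifferent and guarantees 24/17, so it is optimal.

Yes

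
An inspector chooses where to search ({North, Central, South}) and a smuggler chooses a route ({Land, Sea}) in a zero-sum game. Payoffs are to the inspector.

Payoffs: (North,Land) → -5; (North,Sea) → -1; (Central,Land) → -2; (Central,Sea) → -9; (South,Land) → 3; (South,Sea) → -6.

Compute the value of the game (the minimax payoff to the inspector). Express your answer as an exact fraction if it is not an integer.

Row minima: North → -5, Central → -9, South → -6; maximin = -5.
Column maxima: Land → 3, Sea → -1; minimax = -1.
-5 ≠ -1, so there is no saddle point; optimal play is mixed.
Central is strictly dominated by South, so the inspector never plays it.
On the remaining 2×2 (North, South vs Land, Sea):
Let the inspector play North with probability p. Expected payoff against Land: (-5)p + 3(1−p) = −8p + 3; against Sea: (-1)p + (-6)(1−p) = 5p − 6.
Setting these equal: −8p + 3 = 5p − 6 ⇒ −13p = -9 ⇒ p = 9/13, and the value is (-8)·(9/13) + 3 = -33/13.
For the smuggler: with q = P(Land), equating North's and South's payoffs gives −4q − 1 = 9q − 6 ⇒ q = 5/13.

-33/13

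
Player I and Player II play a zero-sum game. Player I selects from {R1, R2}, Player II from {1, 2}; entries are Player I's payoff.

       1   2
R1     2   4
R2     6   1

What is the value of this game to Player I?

22/7

Row minima: R1 → 2, R2 → 1; maximin = 2.
Column maxima: 1 → 6, 2 → 4; minimax = 4.
2 ≠ 4, so there is no saddle point; optimal play is mixed.
Let Player I play R1 with probability p. Expected payoff against 1: 2p + 6(1−p) = −4p + 6; against 2: 4p + 1(1−p) = 3p + 1.
Setting these equal: −4p + 6 = 3p + 1 ⇒ −7p = -5 ⇒ p = 5/7, and the value is (-4)·(5/7) + 6 = 22/7.
For Player II: with q = P(1), equating R1's and R2's payoffs gives −2q + 4 = 5q + 1 ⇒ q = 3/7.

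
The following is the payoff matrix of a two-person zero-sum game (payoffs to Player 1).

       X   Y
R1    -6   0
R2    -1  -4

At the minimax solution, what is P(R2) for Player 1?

2/3

Row minima: R1 → -6, R2 → -4; maximin = -4.
Column maxima: X → -1, Y → 0; minimax = -1.
-4 ≠ -1, so there is no saddle point; optimal play is mixed.
Let Player 1 play R1 with probability p. Expected payoff against X: (-6)p + (-1)(1−p) = −5p − 1; against Y: 0p + (-4)(1−p) = 4p − 4.
Setting these equal: −5p − 1 = 4p − 4 ⇒ −9p = -3 ⇒ p = 1/3, and the value is (-5)·(1/3) − 1 = -8/3.
For Player 2: with q = P(X), equating R1's and R2's payoffs gives −6q = 3q − 4 ⇒ q = 4/9.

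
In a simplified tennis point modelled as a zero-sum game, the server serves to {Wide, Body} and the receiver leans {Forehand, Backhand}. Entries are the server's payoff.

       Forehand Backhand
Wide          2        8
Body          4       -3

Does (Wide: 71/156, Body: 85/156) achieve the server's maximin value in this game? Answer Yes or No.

No

Against Forehand this mix gives (71/156)·2 + (85/156)·4 = 241/78.
Against Backhand this mix gives (71/156)·8 + (85/156)·(-3) = 313/156.
The receiver will play Backhand, holding the server to 313/156. Shifting weight toward the row that does better against Backhand would raise this floor (the equalizing mix achieves 38/13 against both Backhand and Forehand), so the proposed strategy is not optimal.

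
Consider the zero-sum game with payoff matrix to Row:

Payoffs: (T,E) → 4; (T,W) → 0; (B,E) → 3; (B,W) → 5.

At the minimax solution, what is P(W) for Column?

1/6

Row minima: T → 0, B → 3; maximin = 3.
Column maxima: E → 4, W → 5; minimax = 4.
3 ≠ 4, so there is no saddle point; optimal play is mixed.
Let Row play T with probability p. Expected payoff against E: 4p + 3(1−p) = p + 3; against W: 0p + 5(1−p) = −5p + 5.
Setting these equal: p + 3 = −5p + 5 ⇒ 6p = 2 ⇒ p = 1/3, and the value is (1)·(1/3) + 3 = 10/3.
For Column: with q = P(E), equating T's and B's payoffs gives 4q = −2q + 5 ⇒ q = 5/6.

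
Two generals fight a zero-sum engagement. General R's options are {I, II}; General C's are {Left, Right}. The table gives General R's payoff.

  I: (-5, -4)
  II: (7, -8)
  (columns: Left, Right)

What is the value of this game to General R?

-17/4

Row minima: I → -5, II → -8; maximin = -5.
Column maxima: Left → 7, Right → -4; minimax = -4.
-5 ≠ -4, so there is no saddle point; optimal play is mixed.
Let General R play I with probability p. Expected payoff against Left: (-5)p + 7(1−p) = −12p + 7; against Right: (-4)p + (-8)(1−p) = 4p − 8.
Setting these equal: −12p + 7 = 4p − 8 ⇒ −16p = -15 ⇒ p = 15/16, and the value is (-12)·(15/16) + 7 = -17/4.
For General C: with q = P(Left), equating I's and II's payoffs gives −q − 4 = 15q − 8 ⇒ q = 1/4.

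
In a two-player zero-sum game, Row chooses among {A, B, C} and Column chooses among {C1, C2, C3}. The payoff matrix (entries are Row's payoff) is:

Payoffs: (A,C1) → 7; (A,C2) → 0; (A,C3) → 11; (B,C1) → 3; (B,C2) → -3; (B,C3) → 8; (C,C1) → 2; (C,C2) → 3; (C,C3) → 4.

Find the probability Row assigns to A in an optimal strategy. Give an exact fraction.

1/8

Row minima: A → 0, B → -3, C → 2; maximin = 2.
Column maxima: C1 → 7, C2 → 3, C3 → 11; minimax = 3.
2 ≠ 3, so there is no saddle point; optimal play is mixed.
B is strictly dominated by A, so Row never plays it.
C3 is strictly dominated by C1 (it gives Row strictly more in every row), so Column never plays it.
On the remaining 2×2 (A, C vs C1, C2):
Let Row play A with probability p. Expected payoff against C1: 7p + 2(1−p) = 5p + 2; against C2: 0p + 3(1−p) = −3p + 3.
Setting these equal: 5p + 2 = −3p + 3 ⇒ 8p = 1 ⇒ p = 1/8, and the value is (5)·(1/8) + 2 = 21/8.
For Column: with q = P(C1), equating A's and C's payoffs gives 7q = −q + 3 ⇒ q = 3/8.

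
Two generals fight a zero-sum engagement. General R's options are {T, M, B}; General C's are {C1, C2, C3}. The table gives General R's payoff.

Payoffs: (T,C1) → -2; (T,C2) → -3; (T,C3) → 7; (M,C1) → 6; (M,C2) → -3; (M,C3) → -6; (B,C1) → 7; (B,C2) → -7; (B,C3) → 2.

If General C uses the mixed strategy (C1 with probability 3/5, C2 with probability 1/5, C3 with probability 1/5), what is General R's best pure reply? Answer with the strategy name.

Expected payoff of T: (3/5)·(-2) + (1/5)·(-3) + (1/5)·7 = -2/5.
Expected payoff of M: (3/5)·6 + (1/5)·(-3) + (1/5)·(-6) = 9/5.
Expected payoff of B: (3/5)·7 + (1/5)·(-7) + (1/5)·2 = 16/5.
The largest is 16/5, so General R's best response is B.

B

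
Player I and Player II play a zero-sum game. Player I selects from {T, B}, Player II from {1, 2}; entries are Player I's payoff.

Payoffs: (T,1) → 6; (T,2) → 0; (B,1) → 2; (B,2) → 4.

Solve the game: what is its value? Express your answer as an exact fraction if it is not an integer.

Row minima: T → 0, B → 2; maximin = 2.
Column maxima: 1 → 6, 2 → 4; minimax = 4.
2 ≠ 4, so there is no saddle point; optimal play is mixed.
Let Player I play T with probability p. Expected payoff against 1: 6p + 2(1−p) = 4p + 2; against 2: 0p + 4(1−p) = −4p + 4.
Setting these equal: 4p + 2 = −4p + 4 ⇒ 8p = 2 ⇒ p = 1/4, and the value is (4)·(1/4) + 2 = 3.
For Player II: with q = P(1), equating T's and B's payoffs gives 6q = −2q + 4 ⇒ q = 1/2.

3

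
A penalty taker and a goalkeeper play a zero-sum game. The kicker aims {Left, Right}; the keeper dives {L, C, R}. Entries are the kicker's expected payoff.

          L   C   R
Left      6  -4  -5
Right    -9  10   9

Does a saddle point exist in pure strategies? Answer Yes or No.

No

Row minima: Left → -5, Right → -9; maximin = -5.
Column maxima: L → 6, C → 10, R → 9; minimax = 6.
-5 ≠ 6, so no pure-strategy equilibrium exists.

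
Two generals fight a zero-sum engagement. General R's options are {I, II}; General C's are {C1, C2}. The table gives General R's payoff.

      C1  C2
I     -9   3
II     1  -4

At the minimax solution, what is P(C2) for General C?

Row minima: I → -9, II → -4; maximin = -4.
Column maxima: C1 → 1, C2 → 3; minimax = 1.
-4 ≠ 1, so there is no saddle point; optimal play is mixed.
Let General R play I with probability p. Expected payoff against C1: (-9)p + 1(1−p) = −10p + 1; against C2: 3p + (-4)(1−p) = 7p − 4.
Setting these equal: −10p + 1 = 7p − 4 ⇒ −17p = -5 ⇒ p = 5/17, and the value is (-10)·(5/17) + 1 = -33/17.
For General C: with q = P(C1), equating I's and II's payoffs gives −12q + 3 = 5q − 4 ⇒ q = 7/17.

10/17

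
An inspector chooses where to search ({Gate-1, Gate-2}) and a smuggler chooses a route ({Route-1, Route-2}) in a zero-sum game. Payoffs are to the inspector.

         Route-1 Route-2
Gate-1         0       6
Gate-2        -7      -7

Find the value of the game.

0

Row minima: Gate-1 → 0, Gate-2 → -7; maximin = 0.
Column maxima: Route-1 → 0, Route-2 → 6; minimax = 0.
Since maximin = minimax = 0, there is a saddle point and the value is 0.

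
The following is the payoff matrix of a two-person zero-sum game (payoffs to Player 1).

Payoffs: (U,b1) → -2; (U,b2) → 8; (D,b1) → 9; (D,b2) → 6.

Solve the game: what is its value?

Row minima: U → -2, D → 6; maximin = 6.
Column maxima: b1 → 9, b2 → 8; minimax = 8.
6 ≠ 8, so there is no saddle point; optimal play is mixed.
Let Player 1 play U with probability p. Expected payoff against b1: (-2)p + 9(1−p) = −11p + 9; against b2: 8p + 6(1−p) = 2p + 6.
Setting these equal: −11p + 9 = 2p + 6 ⇒ −13p = -3 ⇒ p = 3/13, and the value is (-11)·(3/13) + 9 = 84/13.
For Player 2: with q = P(b1), equating U's and D's payoffs gives −10q + 8 = 3q + 6 ⇒ q = 2/13.

84/13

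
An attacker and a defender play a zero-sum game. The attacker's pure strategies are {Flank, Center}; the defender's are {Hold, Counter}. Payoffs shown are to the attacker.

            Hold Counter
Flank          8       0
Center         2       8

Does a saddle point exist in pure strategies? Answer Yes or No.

No

Row minima: Flank → 0, Center → 2; maximin = 2.
Column maxima: Hold → 8, Counter → 8; minimax = 8.
2 ≠ 8, so no pure-strategy equilibrium exists.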